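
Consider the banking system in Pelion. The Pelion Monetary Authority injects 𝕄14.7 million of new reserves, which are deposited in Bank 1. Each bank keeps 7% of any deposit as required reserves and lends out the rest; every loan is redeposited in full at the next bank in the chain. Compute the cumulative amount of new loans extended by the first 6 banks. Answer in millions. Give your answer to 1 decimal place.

𝕄68.9 million

Bank i lends (1 − rr)^i of the original deposit: Bank 1 lends 14.7·0.9300 = 13.6710, Bank 2 lends 14.7·0.9300² ≈ 12.7140, and so on.
Summing a geometric series: total = 14.7·[0.9300·(1 − 0.9300^6) / (1 − 0.9300)] ≈ 68.9428 million.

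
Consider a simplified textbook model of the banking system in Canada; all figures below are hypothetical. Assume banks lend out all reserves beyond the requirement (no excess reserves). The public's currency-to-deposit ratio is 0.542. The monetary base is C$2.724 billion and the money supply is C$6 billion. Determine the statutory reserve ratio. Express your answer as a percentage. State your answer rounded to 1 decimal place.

15.8%

Using m = M/MB = 6/2.724 ≈ 2.202643. Since m = (1 + c)/(c + rr + e), the denominator satisfies c + rr + e = (1 + c)/m = (1 + 0.542) / 2.202643 ≈ 0.700068.
With c = 0.542 and e = 0, the statutory reserve ratio is 0.700068 − 0.542 − 0 = 0.158068.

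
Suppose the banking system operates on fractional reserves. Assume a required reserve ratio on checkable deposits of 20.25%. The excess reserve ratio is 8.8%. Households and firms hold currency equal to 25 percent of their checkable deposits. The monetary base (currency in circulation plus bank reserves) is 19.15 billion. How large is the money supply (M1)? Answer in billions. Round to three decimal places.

44.288 billion

The money multiplier is m = (1 + c) / (rr + e + c) = (1 + 0.25) / (0.2025 + 0.088 + 0.25) ≈ 2.312673.
So M = m × MB = 2.312673 × 19.15 ≈ 44.2877 billion.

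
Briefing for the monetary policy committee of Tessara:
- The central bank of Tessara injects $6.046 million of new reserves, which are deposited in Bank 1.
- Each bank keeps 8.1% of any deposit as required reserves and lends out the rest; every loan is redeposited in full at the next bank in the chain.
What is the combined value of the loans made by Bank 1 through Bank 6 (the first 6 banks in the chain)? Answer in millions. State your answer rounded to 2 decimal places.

Bank i lends (1 − rr)^i of the original deposit: Bank 1 lends 6.046·0.9190 ≈ 5.5563, Bank 2 lends 6.046·0.9190² ≈ 5.1062, and so on.
Summing a geometric series: total = 6.046·[0.9190·(1 − 0.9190^6) / (1 − 0.9190)] ≈ 27.2730 million.

$27.27 million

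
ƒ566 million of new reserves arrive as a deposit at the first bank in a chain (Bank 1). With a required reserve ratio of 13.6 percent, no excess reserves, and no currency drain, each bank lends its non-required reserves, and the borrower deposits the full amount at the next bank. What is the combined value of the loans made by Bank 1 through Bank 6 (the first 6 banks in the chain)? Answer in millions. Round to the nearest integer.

ƒ2100 million

Bank i lends (1 − rr)^i of the original deposit: Bank 1 lends 566·0.8640 = 489.0240, Bank 2 lends 566·0.8640² ≈ 422.5167, and so on.
Summing a geometric series: total = 566·[0.8640·(1 − 0.8640^6) / (1 − 0.8640)] ≈ 2099.9640 million.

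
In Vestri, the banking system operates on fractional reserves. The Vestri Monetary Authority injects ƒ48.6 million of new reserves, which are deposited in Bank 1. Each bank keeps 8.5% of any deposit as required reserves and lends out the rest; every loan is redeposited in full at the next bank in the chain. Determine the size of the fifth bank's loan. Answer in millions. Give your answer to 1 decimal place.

ƒ31.2 million

Each bank lends a fraction (1 − rr) = 0.9150 of the deposit it receives, so Bank 5 receives 48.6·0.9150^4 and lends 48.6·0.9150^5 ≈ 31.1704 million.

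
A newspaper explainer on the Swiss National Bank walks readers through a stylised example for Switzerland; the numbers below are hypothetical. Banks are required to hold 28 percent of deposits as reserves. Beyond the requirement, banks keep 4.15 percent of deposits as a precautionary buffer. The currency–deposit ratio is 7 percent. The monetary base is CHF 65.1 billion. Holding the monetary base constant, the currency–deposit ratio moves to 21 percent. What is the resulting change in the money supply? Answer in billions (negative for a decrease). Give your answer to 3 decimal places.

Initially m₁ = (1 + 0.07) / (0.28 + 0.0415 + 0.07) ≈ 2.733078, so M₁ = 2.733078 × 65.1 ≈ 177.9234 billion.
After the change m₂ = (1 + 0.21) / (0.28 + 0.0415 + 0.21) ≈ 2.276576, so M₂ = 2.276576 × 65.1 ≈ 148.2051 billion.
ΔM = M₂ − M₁ = 148.2051 − 177.9234 = -29.7183 billion.

-29.718 billion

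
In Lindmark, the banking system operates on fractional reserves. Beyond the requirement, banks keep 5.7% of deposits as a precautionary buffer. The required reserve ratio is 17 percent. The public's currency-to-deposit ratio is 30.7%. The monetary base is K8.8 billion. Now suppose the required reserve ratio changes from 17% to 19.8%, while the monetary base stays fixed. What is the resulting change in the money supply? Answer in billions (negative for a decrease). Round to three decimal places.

-1.073 billion

Initially m₁ = (1 + 0.307) / (0.17 + 0.057 + 0.307) ≈ 2.44757, so M₁ = 2.44757 × 8.8 ≈ 21.5386 billion.
After the change m₂ = (1 + 0.307) / (0.198 + 0.057 + 0.307) ≈ 2.32562, so M₂ = 2.32562 × 8.8 ≈ 20.4655 billion.
ΔM = M₂ − M₁ = 20.4655 − 21.5386 = -1.0731 billion.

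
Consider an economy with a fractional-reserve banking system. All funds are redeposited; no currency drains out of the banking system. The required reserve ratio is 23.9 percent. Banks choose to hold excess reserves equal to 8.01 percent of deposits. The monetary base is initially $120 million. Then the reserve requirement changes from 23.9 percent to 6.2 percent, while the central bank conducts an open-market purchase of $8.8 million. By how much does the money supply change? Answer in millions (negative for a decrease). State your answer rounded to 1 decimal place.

Before: m₁ = 1 / (0.239 + 0.0801) ≈ 3.13381, MB₁ = 120, so M₁ = 3.13381 × 120 = 376.0572 million.
After: m₂ = 1 / (0.062 + 0.0801) ≈ 7.03730, MB₂ = 120 + 8.8 = 128.8, so M₂ = 7.03730 × 128.8 ≈ 906.4042 million.
ΔM = M₂ − M₁ = 906.4042 − 376.0572 = 530.347 million.

$530.3 million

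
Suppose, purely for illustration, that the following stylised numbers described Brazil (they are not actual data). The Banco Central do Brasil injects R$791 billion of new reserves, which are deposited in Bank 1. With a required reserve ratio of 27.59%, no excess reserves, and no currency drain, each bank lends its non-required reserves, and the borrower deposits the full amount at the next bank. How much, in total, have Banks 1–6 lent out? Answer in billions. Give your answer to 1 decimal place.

Bank i lends (1 − rr)^i of the original deposit: Bank 1 lends 791·0.7241 = 572.7631, Bank 2 lends 791·0.7241² ≈ 414.7378, and so on.
Summing a geometric series: total = 791·[0.7241·(1 − 0.7241^6) / (1 − 0.7241)] ≈ 1776.7443 billion.

R$1776.7 billion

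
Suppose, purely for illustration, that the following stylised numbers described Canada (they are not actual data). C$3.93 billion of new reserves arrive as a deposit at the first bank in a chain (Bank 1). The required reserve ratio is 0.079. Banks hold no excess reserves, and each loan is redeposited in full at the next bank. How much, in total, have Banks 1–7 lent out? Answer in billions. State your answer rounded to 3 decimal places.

Bank i lends (1 − rr)^i of the original deposit: Bank 1 lends 3.93·0.9210 ≈ 3.6195, Bank 2 lends 3.93·0.9210² ≈ 3.3336, and so on.
Summing a geometric series: total = 3.93·[0.9210·(1 − 0.9210^7) / (1 − 0.9210)] ≈ 20.0630 billion.

C$20.063 billion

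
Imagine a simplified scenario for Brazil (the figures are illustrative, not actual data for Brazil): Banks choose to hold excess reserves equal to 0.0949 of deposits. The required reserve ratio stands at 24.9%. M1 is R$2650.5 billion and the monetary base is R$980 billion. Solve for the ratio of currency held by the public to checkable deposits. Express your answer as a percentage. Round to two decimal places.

4.10%

Using m = M/MB = 2650.5/980 ≈ 2.704592. From m = (1 + c)/(c + rr + e), rearranging gives 1 + c = m·(c + rr + e), so c·(1 − m) = m·(rr + e) − 1.
Hence c = [m·(rr + e) − 1]/(1 − m) = [2.704592 × (0.249 + 0.0949) − 1] / (1 − 2.704592) ≈ 0.041001.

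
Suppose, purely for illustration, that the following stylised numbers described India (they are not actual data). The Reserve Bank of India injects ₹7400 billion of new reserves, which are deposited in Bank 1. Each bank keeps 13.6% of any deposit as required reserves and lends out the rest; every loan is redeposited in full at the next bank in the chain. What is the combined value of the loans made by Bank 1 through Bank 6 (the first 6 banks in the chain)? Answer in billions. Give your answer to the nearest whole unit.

₹27455 billion

Bank i lends (1 − rr)^i of the original deposit: Bank 1 lends 7400·0.8640 = 6393.6000, Bank 2 lends 7400·0.8640² = 5524.0704, and so on.
Summing a geometric series: total = 7400·[0.8640·(1 − 0.8640^6) / (1 − 0.8640)] ≈ 27455.3603 billion.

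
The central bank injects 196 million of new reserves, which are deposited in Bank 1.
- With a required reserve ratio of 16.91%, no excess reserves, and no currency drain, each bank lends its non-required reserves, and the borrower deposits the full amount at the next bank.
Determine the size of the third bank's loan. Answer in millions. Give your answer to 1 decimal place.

112.4 million

Each bank lends a fraction (1 − rr) = 0.8309 of the deposit it receives, so Bank 3 receives 196·0.8309^2 and lends 196·0.8309^3 ≈ 112.4352 million.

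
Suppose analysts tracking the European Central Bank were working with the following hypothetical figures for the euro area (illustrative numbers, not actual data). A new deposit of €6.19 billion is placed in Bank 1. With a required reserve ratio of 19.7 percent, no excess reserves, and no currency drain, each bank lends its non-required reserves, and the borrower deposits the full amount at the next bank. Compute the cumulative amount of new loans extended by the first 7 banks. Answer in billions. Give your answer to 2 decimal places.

Bank i lends (1 − rr)^i of the original deposit: Bank 1 lends 6.19·0.8030 ≈ 4.9706, Bank 2 lends 6.19·0.8030² ≈ 3.9914, and so on.
Summing a geometric series: total = 6.19·[0.8030·(1 − 0.8030^7) / (1 − 0.8030)] ≈ 19.7995 billion.

€19.80 billion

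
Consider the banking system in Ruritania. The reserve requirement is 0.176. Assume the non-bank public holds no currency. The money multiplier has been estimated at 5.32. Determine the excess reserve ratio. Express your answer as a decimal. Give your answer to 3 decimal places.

Using m = 5.32. Since m = (1 + c)/(c + rr + e), the denominator satisfies c + rr + e = (1 + c)/m = (1 + 0) / 5.32 ≈ 0.187970.
With c = 0 and rr = 0.176, the excess reserve ratio is 0.187970 − 0 − 0.176 = 0.01197.

0.012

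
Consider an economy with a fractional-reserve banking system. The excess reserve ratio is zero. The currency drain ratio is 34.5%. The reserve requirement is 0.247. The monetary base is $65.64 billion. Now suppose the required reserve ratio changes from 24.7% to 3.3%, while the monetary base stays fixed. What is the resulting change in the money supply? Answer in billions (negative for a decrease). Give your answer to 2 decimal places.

$84.43 billion

Initially m₁ = (1 + 0.345) / (0.247 + 0.345) ≈ 2.27196, so M₁ = 2.27196 × 65.64 ≈ 149.1315 billion.
After the change m₂ = (1 + 0.345) / (0.033 + 0.345) ≈ 3.55820, so M₂ = 3.55820 × 65.64 ≈ 233.5602 billion.
ΔM = M₂ − M₁ = 233.5602 − 149.1315 = 84.4287 billion.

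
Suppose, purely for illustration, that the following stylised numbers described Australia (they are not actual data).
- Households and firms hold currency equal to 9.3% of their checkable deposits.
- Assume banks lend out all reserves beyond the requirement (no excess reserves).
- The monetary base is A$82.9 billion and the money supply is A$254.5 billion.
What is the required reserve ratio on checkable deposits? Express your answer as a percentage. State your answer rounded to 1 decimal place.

26.3%

Using m = M/MB = 254.5/82.9 ≈ 3.069964. Since m = (1 + c)/(c + rr + e), the denominator satisfies c + rr + e = (1 + c)/m = (1 + 0.093) / 3.069964 ≈ 0.356030.
With c = 0.093 and e = 0, the required reserve ratio on checkable deposits is 0.356030 − 0.093 − 0 = 0.26303.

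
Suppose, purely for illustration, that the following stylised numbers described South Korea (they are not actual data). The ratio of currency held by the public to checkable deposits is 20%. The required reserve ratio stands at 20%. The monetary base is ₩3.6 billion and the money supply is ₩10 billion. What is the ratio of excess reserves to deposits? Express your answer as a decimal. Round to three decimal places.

0.032

Using m = M/MB = 10/3.6 ≈ 2.777778. Since m = (1 + c)/(c + rr + e), the denominator satisfies c + rr + e = (1 + c)/m = (1 + 0.2) / 2.777778 ≈ 0.432000.
With c = 0.2 and rr = 0.2, the ratio of excess reserves to deposits is 0.432000 − 0.2 − 0.2 = 0.032.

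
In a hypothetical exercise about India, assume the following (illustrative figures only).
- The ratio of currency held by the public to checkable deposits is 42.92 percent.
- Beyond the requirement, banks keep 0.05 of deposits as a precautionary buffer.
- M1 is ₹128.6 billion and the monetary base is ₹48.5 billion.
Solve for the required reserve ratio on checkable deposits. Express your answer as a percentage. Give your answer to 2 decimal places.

5.98%

Using m = M/MB = 128.6/48.5 ≈ 2.651546. Since m = (1 + c)/(c + rr + e), the denominator satisfies c + rr + e = (1 + c)/m = (1 + 0.4292) / 2.651546 ≈ 0.539006.
With c = 0.4292 and e = 0.05, the required reserve ratio on checkable deposits is 0.539006 − 0.4292 − 0.05 = 0.059806.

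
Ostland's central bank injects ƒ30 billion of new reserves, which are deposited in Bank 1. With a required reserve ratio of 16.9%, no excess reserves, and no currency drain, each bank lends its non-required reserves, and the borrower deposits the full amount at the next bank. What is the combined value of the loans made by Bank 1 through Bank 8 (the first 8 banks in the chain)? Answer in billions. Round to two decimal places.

ƒ113.97 billion

Bank i lends (1 − rr)^i of the original deposit: Bank 1 lends 30·0.8310 = 24.9300, Bank 2 lends 30·0.8310² ≈ 20.7168, and so on.
Summing a geometric series: total = 30·[0.8310·(1 − 0.8310^8) / (1 − 0.8310)] ≈ 113.9686 billion.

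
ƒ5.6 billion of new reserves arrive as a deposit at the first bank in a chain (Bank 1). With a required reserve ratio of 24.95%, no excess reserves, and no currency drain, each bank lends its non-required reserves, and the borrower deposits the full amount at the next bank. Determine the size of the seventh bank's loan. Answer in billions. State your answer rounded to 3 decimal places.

Each bank lends a fraction (1 − rr) = 0.7505 of the deposit it receives, so Bank 7 receives 5.6·0.7505^6 and lends 5.6·0.7505^7 ≈ 0.7510 billion.

ƒ0.751 billion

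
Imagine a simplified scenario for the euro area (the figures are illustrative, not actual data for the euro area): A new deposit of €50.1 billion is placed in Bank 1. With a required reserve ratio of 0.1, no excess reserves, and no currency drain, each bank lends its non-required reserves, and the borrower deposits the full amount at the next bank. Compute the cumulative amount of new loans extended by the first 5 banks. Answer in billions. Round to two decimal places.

Bank i lends (1 − rr)^i of the original deposit: Bank 1 lends 50.1·0.9000 = 45.0900, Bank 2 lends 50.1·0.9000² = 40.5810, and so on.
Summing a geometric series: total = 50.1·[0.9000·(1 − 0.9000^5) / (1 − 0.9000)] ≈ 184.6481 billion.

€184.65 billion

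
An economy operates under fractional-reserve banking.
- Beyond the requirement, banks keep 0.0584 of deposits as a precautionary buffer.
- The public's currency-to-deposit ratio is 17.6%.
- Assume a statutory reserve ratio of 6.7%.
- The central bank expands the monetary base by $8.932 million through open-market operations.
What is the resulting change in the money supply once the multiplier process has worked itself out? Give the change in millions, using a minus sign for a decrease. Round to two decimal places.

The money multiplier is m = (1 + c) / (rr + e + c) = (1 + 0.176) / (0.067 + 0.0584 + 0.176) ≈ 3.9018.
The purchase adds 8.932 million of base, so ΔM = m × ΔMB = 3.9018 × (+8.932) ≈ 34.8509 million.

$34.85 million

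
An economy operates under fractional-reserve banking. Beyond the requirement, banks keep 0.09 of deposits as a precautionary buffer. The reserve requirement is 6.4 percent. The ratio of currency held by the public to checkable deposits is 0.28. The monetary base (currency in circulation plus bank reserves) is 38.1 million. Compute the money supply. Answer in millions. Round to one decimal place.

112.4 million

The money multiplier is m = (1 + c) / (rr + e + c) = (1 + 0.28) / (0.064 + 0.09 + 0.28) ≈ 2.9493.
So M = m × MB = 2.9493 × 38.1 ≈ 112.3683 million.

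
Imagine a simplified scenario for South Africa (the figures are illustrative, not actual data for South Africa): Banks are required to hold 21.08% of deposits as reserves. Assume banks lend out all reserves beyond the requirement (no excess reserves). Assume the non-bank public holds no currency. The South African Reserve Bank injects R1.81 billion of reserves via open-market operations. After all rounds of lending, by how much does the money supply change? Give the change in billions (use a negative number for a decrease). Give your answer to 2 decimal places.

The simple money multiplier is m = 1/rr = 1/0.2108 ≈ 4.7438.
An open-market purchase increases the monetary base by 1.81 billion, so ΔM = m × ΔMB = 4.7438 × 1.81 ≈ 8.5863 billion.

R8.59 billion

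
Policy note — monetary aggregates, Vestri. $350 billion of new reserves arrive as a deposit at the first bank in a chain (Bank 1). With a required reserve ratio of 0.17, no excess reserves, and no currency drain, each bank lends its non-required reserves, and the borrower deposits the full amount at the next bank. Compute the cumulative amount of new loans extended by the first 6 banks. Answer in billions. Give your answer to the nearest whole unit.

$1150 billion

Bank i lends (1 − rr)^i of the original deposit: Bank 1 lends 350·0.8300 = 290.5000, Bank 2 lends 350·0.8300² = 241.1150, and so on.
Summing a geometric series: total = 350·[0.8300·(1 − 0.8300^6) / (1 − 0.8300)] ≈ 1150.1401 billion.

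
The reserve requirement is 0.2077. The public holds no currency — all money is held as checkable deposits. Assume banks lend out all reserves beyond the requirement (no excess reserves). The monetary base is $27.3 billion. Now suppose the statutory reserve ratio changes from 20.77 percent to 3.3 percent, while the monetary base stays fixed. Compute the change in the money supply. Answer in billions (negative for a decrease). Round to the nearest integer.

$696 billion

Initially m₁ = 1 / (0.2077) ≈ 4.8146, so M₁ = 4.8146 × 27.3 ≈ 131.4386 billion.
After the change m₂ = 1 / (0.033) ≈ 30.3030, so M₂ = 30.3030 × 27.3 = 827.2719 billion.
ΔM = M₂ − M₁ = 827.2719 − 131.4386 = 695.8333 billion.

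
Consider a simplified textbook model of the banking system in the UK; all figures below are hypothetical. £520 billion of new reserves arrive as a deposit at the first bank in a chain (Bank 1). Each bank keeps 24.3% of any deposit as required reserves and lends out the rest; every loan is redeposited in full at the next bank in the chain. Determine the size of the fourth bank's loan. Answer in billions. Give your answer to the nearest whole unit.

Each bank lends a fraction (1 − rr) = 0.7570 of the deposit it receives, so Bank 4 receives 520·0.7570^3 and lends 520·0.7570^4 ≈ 170.7603 billion.

£171 billion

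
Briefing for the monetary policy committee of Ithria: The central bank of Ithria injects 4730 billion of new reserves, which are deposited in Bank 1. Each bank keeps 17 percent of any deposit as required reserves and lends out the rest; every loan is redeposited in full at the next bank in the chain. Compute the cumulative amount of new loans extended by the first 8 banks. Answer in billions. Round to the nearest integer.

Bank i lends (1 − rr)^i of the original deposit: Bank 1 lends 4730·0.8300 = 3925.9000, Bank 2 lends 4730·0.8300² = 3258.4970, and so on.
Summing a geometric series: total = 4730·[0.8300·(1 − 0.8300^8) / (1 − 0.8300)] ≈ 17892.1917 billion.

17892 billion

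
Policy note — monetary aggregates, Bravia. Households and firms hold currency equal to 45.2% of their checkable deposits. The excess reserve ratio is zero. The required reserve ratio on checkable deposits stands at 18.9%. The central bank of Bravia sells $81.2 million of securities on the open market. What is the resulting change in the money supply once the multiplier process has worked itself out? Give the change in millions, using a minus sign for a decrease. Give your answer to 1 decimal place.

-183.9 million

The money multiplier is m = (1 + c) / (rr + c) = (1 + 0.452) / (0.189 + 0.452) ≈ 2.2652.
The sale removes 81.2 million of base, so ΔM = m × ΔMB = 2.2652 × (−81.2) ≈ -183.9342 million.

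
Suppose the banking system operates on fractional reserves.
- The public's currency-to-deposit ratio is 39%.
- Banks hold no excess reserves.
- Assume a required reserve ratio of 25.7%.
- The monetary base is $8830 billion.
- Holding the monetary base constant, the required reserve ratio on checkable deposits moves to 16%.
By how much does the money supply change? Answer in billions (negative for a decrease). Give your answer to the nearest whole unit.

Initially m₁ = (1 + 0.39) / (0.257 + 0.39) ≈ 2.14838, so M₁ = 2.14838 × 8830 = 18970.1954 billion.
After the change m₂ = (1 + 0.39) / (0.16 + 0.39) ≈ 2.52727, so M₂ = 2.52727 × 8830 = 22315.7941 billion.
ΔM = M₂ − M₁ = 22315.7941 − 18970.1954 = 3345.5987 billion.

$3346 billion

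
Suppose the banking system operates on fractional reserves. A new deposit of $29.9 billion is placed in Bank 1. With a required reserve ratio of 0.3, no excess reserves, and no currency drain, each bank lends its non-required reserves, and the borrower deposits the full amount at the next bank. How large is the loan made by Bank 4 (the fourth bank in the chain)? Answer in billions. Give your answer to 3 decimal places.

Each bank lends a fraction (1 − rr) = 0.7000 of the deposit it receives, so Bank 4 receives 29.9·0.7000^3 and lends 29.9·0.7000^4 ≈ 7.1790 billion.

$7.179 billion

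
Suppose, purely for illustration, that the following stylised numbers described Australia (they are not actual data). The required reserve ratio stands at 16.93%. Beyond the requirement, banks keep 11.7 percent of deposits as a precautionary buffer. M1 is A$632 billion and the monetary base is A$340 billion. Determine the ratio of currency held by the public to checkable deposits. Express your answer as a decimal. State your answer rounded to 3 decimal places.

0.545

Using m = M/MB = 632/340 ≈ 1.858824. From m = (1 + c)/(c + rr + e), rearranging gives 1 + c = m·(c + rr + e), so c·(1 − m) = m·(rr + e) − 1.
Hence c = [m·(rr + e) − 1]/(1 − m) = [1.858824 × (0.1693 + 0.117) − 1] / (1 − 1.858824) ≈ 0.544720.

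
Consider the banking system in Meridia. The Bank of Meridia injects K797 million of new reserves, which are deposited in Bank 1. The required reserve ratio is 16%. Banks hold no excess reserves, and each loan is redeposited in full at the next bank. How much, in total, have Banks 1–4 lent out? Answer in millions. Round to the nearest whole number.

Bank i lends (1 − rr)^i of the original deposit: Bank 1 lends 797·0.8400 = 669.4800, Bank 2 lends 797·0.8400² = 562.3632, and so on.
Summing a geometric series: total = 797·[0.8400·(1 − 0.8400^4) / (1 − 0.8400)] ≈ 2101.0318 million.

K2101 million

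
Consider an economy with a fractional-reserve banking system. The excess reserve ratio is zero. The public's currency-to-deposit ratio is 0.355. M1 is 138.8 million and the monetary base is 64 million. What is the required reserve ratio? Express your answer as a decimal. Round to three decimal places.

Using m = M/MB = 138.8/64 = 2.168750. Since m = (1 + c)/(c + rr + e), the denominator satisfies c + rr + e = (1 + c)/m = (1 + 0.355) / 2.168750 ≈ 0.624784.
With c = 0.355 and e = 0, the required reserve ratio is 0.624784 − 0.355 − 0 = 0.269784.

0.270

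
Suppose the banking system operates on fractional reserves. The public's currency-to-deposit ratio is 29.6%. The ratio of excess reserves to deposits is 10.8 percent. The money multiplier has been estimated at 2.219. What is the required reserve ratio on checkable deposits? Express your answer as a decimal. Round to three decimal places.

Using m = 2.219. Since m = (1 + c)/(c + rr + e), the denominator satisfies c + rr + e = (1 + c)/m = (1 + 0.296) / 2.219 ≈ 0.584047.
With c = 0.296 and e = 0.108, the required reserve ratio on checkable deposits is 0.584047 − 0.296 − 0.108 = 0.180047.

0.180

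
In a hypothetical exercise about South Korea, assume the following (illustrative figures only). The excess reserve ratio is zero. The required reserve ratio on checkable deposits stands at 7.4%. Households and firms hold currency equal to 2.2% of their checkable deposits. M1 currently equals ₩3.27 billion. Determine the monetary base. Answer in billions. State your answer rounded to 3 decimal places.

The money multiplier is m = (1 + c) / (rr + c) = (1 + 0.022) / (0.074 + 0.022) ≈ 10.64583.
MB = M / m = 3.27 / 10.64583 ≈ 0.3072 billion.

₩0.307 billion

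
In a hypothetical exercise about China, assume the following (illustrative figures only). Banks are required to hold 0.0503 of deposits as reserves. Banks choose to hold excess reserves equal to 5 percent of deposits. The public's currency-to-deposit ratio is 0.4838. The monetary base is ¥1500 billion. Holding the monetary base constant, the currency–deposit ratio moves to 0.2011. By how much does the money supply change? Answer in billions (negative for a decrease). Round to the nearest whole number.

¥2167 billion

Initially m₁ = (1 + 0.4838) / (0.0503 + 0.05 + 0.4838) ≈ 2.54032, so M₁ = 2.54032 × 1500 = 3810.48 billion.
After the change m₂ = (1 + 0.2011) / (0.0503 + 0.05 + 0.2011) ≈ 3.98507, so M₂ = 3.98507 × 1500 = 5977.605 billion.
ΔM = M₂ − M₁ = 5977.605 − 3810.48 = 2167.125 billion.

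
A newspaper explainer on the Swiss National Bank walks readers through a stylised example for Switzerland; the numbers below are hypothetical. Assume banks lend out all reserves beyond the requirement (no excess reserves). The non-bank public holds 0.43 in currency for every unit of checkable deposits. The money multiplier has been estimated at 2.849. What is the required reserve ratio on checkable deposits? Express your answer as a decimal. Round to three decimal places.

0.072

Using m = 2.849. Since m = (1 + c)/(c + rr + e), the denominator satisfies c + rr + e = (1 + c)/m = (1 + 0.43) / 2.849 ≈ 0.501931.
With c = 0.43 and e = 0, the required reserve ratio on checkable deposits is 0.501931 − 0.43 − 0 = 0.071931.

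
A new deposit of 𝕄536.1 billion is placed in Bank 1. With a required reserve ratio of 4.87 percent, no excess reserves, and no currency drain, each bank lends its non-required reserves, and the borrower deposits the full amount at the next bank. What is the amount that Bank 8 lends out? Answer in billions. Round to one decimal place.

Each bank lends a fraction (1 − rr) = 0.9513 of the deposit it receives, so Bank 8 receives 536.1·0.9513^7 and lends 536.1·0.9513^8 ≈ 359.5719 billion.

𝕄359.6 billion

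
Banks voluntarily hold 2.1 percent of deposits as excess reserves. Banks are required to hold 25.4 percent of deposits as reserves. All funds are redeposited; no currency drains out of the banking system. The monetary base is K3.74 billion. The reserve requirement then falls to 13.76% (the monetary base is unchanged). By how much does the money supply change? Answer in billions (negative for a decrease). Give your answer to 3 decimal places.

K9.981 billion

Initially m₁ = 1 / (0.254 + 0.021) ≈ 3.63636, so M₁ = 3.63636 × 3.74 ≈ 13.6 billion.
After the change m₂ = 1 / (0.1376 + 0.021) ≈ 6.30517, so M₂ = 6.30517 × 3.74 ≈ 23.5813 billion.
ΔM = M₂ − M₁ = 23.5813 − 13.6 = 9.9813 billion.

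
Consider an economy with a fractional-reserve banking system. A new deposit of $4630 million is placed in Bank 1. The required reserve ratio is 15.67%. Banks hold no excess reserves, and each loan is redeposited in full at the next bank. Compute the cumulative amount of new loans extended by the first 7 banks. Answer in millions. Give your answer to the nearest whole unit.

Bank i lends (1 − rr)^i of the original deposit: Bank 1 lends 4630·0.8433 = 3904.4790, Bank 2 lends 4630·0.8433² ≈ 3292.6471, and so on.
Summing a geometric series: total = 4630·[0.8433·(1 − 0.8433^7) / (1 − 0.8433)] ≈ 17359.5678 million.

$17360 million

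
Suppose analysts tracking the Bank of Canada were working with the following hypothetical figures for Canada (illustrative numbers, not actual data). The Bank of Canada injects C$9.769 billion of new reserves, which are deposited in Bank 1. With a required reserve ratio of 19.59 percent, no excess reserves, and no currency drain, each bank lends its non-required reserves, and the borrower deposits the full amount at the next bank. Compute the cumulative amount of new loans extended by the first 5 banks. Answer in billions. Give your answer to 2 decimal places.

C$26.62 billion

Bank i lends (1 − rr)^i of the original deposit: Bank 1 lends 9.769·0.8041 ≈ 7.8553, Bank 2 lends 9.769·0.8041² ≈ 6.3164, and so on.
Summing a geometric series: total = 9.769·[0.8041·(1 − 0.8041^5) / (1 − 0.8041)] ≈ 26.6187 billion.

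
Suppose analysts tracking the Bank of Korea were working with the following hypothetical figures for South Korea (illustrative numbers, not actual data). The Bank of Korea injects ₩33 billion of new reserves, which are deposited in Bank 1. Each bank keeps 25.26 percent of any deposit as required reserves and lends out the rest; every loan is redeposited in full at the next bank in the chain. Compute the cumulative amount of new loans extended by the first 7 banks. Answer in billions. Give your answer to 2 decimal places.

Bank i lends (1 − rr)^i of the original deposit: Bank 1 lends 33·0.7474 = 24.6642, Bank 2 lends 33·0.7474² ≈ 18.4340, and so on.
Summing a geometric series: total = 33·[0.7474·(1 − 0.7474^7) / (1 − 0.7474)] ≈ 84.9208 billion.

₩84.92 billion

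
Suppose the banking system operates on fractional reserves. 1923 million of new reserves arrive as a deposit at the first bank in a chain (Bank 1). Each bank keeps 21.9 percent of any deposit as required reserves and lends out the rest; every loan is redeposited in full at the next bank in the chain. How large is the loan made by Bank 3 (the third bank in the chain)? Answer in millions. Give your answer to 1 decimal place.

916.1 million

Each bank lends a fraction (1 − rr) = 0.7810 of the deposit it receives, so Bank 3 receives 1923·0.7810^2 and lends 1923·0.7810^3 ≈ 916.0779 million.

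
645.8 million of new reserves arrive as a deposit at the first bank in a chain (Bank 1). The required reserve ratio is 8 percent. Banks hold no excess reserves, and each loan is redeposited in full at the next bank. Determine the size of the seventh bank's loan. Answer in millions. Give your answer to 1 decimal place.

360.3 million

Each bank lends a fraction (1 − rr) = 0.9200 of the deposit it receives, so Bank 7 receives 645.8·0.9200^6 and lends 645.8·0.9200^7 ≈ 360.2573 million.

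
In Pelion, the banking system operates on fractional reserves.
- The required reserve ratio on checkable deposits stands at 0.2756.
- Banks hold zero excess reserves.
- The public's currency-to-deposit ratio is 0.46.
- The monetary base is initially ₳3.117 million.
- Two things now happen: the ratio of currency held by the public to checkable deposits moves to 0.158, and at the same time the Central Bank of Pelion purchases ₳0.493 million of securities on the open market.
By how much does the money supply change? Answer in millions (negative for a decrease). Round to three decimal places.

Before: m₁ = (1 + 0.46) / (0.2756 + 0.46) ≈ 1.98477, MB₁ = 3.117, so M₁ = 1.98477 × 3.117 ≈ 6.1865 million.
After: m₂ = (1 + 0.158) / (0.2756 + 0.158) ≈ 2.67066, MB₂ = 3.117 + 0.493 = 3.61, so M₂ = 2.67066 × 3.61 ≈ 9.6411 million.
ΔM = M₂ − M₁ = 9.6411 − 6.1865 = 3.4546 million.

₳3.455 million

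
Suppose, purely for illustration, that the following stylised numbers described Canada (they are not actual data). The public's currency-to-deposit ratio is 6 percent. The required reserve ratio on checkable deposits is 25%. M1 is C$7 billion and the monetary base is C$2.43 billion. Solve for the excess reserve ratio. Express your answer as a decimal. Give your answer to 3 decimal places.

Using m = M/MB = 7/2.43 ≈ 2.880658. Since m = (1 + c)/(c + rr + e), the denominator satisfies c + rr + e = (1 + c)/m = (1 + 0.06) / 2.880658 ≈ 0.367971.
With c = 0.06 and rr = 0.25, the excess reserve ratio is 0.367971 − 0.06 − 0.25 = 0.057971.

0.058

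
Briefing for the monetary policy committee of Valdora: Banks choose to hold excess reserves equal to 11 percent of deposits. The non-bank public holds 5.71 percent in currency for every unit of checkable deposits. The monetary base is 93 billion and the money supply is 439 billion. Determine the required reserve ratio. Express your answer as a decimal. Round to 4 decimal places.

Using m = M/MB = 439/93 ≈ 4.720430. Since m = (1 + c)/(c + rr + e), the denominator satisfies c + rr + e = (1 + c)/m = (1 + 0.0571) / 4.720430 ≈ 0.223941.
With c = 0.0571 and e = 0.11, the required reserve ratio is 0.223941 − 0.0571 − 0.11 = 0.056841.

0.0568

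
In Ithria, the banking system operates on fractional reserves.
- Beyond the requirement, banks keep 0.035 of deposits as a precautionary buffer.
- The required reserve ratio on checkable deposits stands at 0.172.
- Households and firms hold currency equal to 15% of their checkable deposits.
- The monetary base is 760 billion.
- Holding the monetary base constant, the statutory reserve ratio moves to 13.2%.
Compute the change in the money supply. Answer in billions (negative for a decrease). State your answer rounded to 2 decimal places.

Initially m₁ = (1 + 0.15) / (0.172 + 0.035 + 0.15) ≈ 3.221289, so M₁ = 3.221289 × 760 ≈ 2448.1796 billion.
After the change m₂ = (1 + 0.15) / (0.132 + 0.035 + 0.15) ≈ 3.627760, so M₂ = 3.627760 × 760 = 2757.0976 billion.
ΔM = M₂ − M₁ = 2757.0976 − 2448.1796 = 308.918 billion.

308.92 billion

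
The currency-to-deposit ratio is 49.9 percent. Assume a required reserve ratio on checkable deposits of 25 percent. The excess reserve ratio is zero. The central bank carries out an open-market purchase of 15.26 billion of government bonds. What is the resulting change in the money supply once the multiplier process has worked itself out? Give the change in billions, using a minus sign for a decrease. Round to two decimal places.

The money multiplier is m = (1 + c) / (rr + c) = (1 + 0.499) / (0.25 + 0.499) ≈ 2.00134.
The purchase adds 15.26 billion of base, so ΔM = m × ΔMB = 2.00134 × (+15.26) ≈ 30.5404 billion.

30.54 billion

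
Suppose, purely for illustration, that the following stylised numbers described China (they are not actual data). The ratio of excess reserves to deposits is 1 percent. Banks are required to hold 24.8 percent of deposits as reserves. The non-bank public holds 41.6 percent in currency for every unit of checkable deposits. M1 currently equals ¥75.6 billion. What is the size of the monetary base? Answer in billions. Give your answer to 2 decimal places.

¥35.98 billion

The money multiplier is m = (1 + c) / (rr + e + c) = (1 + 0.416) / (0.248 + 0.01 + 0.416) ≈ 2.10089.
MB = M / m = 75.6 / 2.10089 ≈ 35.9847 billion.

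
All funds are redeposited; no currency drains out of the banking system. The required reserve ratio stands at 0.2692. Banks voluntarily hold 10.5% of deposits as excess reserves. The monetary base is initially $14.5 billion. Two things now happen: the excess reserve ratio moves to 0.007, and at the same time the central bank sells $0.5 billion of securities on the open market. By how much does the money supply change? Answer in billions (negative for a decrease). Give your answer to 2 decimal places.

$11.94 billion

Before: m₁ = 1 / (0.2692 + 0.105) ≈ 2.67237, MB₁ = 14.5, so M₁ = 2.67237 × 14.5 ≈ 38.7494 billion.
After: m₂ = 1 / (0.2692 + 0.007) ≈ 3.62056, MB₂ = 14.5 − 0.5 = 14, so M₂ = 3.62056 × 14 ≈ 50.6878 billion.
ΔM = M₂ − M₁ = 50.6878 − 38.7494 = 11.9384 billion.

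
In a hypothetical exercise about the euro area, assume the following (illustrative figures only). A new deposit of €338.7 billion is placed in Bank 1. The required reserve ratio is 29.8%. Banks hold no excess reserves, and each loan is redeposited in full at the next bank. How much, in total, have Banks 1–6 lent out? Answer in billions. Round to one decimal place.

€702.4 billion

Bank i lends (1 − rr)^i of the original deposit: Bank 1 lends 338.7·0.7020 = 237.7674, Bank 2 lends 338.7·0.7020² ≈ 166.9127, and so on.
Summing a geometric series: total = 338.7·[0.7020·(1 − 0.7020^6) / (1 − 0.7020)] ≈ 702.3870 billion.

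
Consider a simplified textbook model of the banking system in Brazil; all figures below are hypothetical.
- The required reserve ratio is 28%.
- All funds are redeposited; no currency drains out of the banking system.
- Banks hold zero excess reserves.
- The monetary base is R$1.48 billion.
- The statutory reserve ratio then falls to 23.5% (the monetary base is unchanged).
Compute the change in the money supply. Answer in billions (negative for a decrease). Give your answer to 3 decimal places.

Initially m₁ = 1 / (0.28) ≈ 3.57143, so M₁ = 3.57143 × 1.48 ≈ 5.2857 billion.
After the change m₂ = 1 / (0.235) ≈ 4.25532, so M₂ = 4.25532 × 1.48 ≈ 6.2979 billion.
ΔM = M₂ − M₁ = 6.2979 − 5.2857 = 1.0122 billion.

R$1.012 billion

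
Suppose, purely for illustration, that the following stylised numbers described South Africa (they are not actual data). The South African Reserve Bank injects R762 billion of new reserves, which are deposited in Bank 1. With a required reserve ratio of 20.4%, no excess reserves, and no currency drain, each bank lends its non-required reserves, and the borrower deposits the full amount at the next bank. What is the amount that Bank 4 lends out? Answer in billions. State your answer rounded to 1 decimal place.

Each bank lends a fraction (1 − rr) = 0.7960 of the deposit it receives, so Bank 4 receives 762·0.7960^3 and lends 762·0.7960^4 ≈ 305.9196 billion.

R305.9 billion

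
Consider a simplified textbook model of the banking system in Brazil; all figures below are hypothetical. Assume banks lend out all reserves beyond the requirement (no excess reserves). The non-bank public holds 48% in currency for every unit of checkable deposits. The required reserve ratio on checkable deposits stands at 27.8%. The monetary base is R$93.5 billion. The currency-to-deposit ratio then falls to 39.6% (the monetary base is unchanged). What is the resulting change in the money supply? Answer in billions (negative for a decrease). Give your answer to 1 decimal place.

R$11.1 billion

Initially m₁ = (1 + 0.48) / (0.278 + 0.48) ≈ 1.9525, so M₁ = 1.9525 × 93.5 ≈ 182.5588 billion.
After the change m₂ = (1 + 0.396) / (0.278 + 0.396) ≈ 2.0712, so M₂ = 2.0712 × 93.5 = 193.6572 billion.
ΔM = M₂ − M₁ = 193.6572 − 182.5588 = 11.0984 billion.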